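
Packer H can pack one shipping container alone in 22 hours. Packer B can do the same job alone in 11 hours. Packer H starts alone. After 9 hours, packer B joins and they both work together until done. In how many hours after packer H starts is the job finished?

40/3 hours

In the first 9 hours packer H alone does 9/22 of the job, leaving 13/22.
Once everyone is working, combined rate: 1/22 + 1/11 = (1 + 2)/22 = 3/22 per hour.
Remaining 13/22 at 3/22 per hour takes 13/3 hours.
Total from the start = 9 + 13/3 = 40/3 hours.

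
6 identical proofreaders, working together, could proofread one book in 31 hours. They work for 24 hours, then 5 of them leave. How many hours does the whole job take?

One proofreader does 1/186 of the job per hour.
After 24 hours with 6 proofreaders, 24/31 is done (7/31 left).
With 1 proofreader the rate is 1/186, so the rest takes 7/31 ÷ 1/186 = 42 hours.
Total = 24 + 42 = 66 hours.

66 hours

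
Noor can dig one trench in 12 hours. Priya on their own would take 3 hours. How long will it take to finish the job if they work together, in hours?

12/5 hours

With two workers the combined time is the product over the sum: 12·3/(12+3) = 36/15 = 12/5 hours.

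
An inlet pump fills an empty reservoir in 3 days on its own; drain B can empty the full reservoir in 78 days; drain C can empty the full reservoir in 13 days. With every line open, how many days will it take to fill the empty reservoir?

78/19 days

Net rate = 1/3 − 1/78 − 1/13 = (26 − 1 − 6)/78 = 19/78 per day.
Filling time = 1 ÷ (19/78) = 78/19 days.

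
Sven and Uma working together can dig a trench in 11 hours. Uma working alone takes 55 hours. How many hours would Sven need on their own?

55/4 hours

Combined rate is 1/11 per hour.
Known contribution: 1/55 per hour.
So Sven's rate is 1/11 − 1/55 = 4/55, meaning 55/4 hours alone.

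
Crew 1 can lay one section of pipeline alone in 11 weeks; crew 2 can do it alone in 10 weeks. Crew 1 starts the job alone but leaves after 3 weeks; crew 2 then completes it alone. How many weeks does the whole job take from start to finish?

113/11 weeks

In 3 weeks crew 1 does 3/11 of the job, leaving 8/11.
Crew 2 works at 1/10 per week, so finishing takes 8/11 ÷ 1/10 = 80/11 weeks.
Total time = 3 + 80/11 = 113/11 weeks.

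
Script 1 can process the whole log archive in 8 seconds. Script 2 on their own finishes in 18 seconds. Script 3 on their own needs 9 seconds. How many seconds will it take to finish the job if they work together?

Combined rate: 1/8 + 1/18 + 1/9 = (9 + 4 + 8)/72 = 21/72 = 7/24 per second.
Time = 1 ÷ (7/24) = 24/7 seconds.

24/7 seconds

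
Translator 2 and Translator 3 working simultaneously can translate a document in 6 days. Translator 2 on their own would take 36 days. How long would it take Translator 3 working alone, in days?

36/5 days

Combined rate is 1/6 per day.
Known contribution: 1/36 per day.
So Translator 3's rate is 1/6 − 1/36 = 5/36, meaning 36/5 days alone.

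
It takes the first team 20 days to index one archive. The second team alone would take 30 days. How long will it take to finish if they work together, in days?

12 days

Combined rate: 1/20 + 1/30 = (3 + 2)/60 = 5/60 = 1/12 per day.
Time = 1 ÷ (1/12) = 12 days.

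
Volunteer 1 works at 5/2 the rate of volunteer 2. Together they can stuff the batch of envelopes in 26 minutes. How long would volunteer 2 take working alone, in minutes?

Let volunteer 2's rate be r; then volunteer 1's rate is (5/2)r, so together (5/2 + 1)r = (7/2)r = 1/26.
Thus r = 1/91 per minute.
Volunteer 2 alone: 91 minutes; volunteer 1 alone: 182/5 minutes.

91 minutes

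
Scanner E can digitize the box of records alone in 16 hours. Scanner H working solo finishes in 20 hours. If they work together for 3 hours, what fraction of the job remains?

53/80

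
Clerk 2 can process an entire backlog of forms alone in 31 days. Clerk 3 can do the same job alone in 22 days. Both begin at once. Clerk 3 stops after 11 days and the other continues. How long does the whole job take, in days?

In the first 11 days the combined rate is 53/682, so 53/62 of the job is done, leaving 9/62.
After clerk 3 leaves the rate is 1/31 per day; the remaining 9/62 takes 9/2 days.
Total = 11 + 9/2 = 31/2 days.

31/2 days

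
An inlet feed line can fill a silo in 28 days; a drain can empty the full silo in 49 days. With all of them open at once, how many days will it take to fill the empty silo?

196/3 days

Net rate = 1/28 − 1/49 = (7 − 4)/196 = 3/196 per day.
Filling time = 1 ÷ (3/196) = 196/3 days.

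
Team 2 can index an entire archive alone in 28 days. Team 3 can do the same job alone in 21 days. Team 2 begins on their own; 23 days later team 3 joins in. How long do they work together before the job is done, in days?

In the first 23 days team 2 alone does 23/28 of the job, leaving 5/28.
Once everyone is working, combined rate: 1/28 + 1/21 = (3 + 4)/84 = 7/84 = 1/12 per day.
Remaining 5/28 at 1/12 per day takes 15/7 days.

15/7 days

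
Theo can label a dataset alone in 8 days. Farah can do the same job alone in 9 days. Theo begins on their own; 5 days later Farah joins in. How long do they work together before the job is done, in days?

In the first 5 days Theo alone does 5/8 of the job, leaving 3/8.
Once everyone is working, combined rate: 1/8 + 1/9 = (9 + 8)/72 = 17/72 per day.
Remaining 3/8 at 17/72 per day takes 27/17 days.

27/17 days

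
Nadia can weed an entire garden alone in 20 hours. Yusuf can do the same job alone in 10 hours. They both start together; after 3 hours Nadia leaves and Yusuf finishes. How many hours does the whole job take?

17/2 hours

In the first 3 hours the combined rate is 3/20, so 9/20 of the job is done, leaving 11/20.
After Nadia leaves the rate is 1/10 per hour; the remaining 11/20 takes 11/2 hours.
Total = 3 + 11/2 = 17/2 hours.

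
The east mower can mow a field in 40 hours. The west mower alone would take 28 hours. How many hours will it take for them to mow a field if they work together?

Combined rate: 1/40 + 1/28 = (7 + 10)/280 = 17/280 per hour.
Time = 1 ÷ (17/280) = 280/17 hours.

280/17 hours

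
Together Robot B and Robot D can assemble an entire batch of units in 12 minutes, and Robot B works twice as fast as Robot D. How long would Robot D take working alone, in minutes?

36 minutes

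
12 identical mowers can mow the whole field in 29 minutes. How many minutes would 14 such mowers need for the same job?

Total work is 12·29 = 348 mower-minutes.
With 14 mowers: 348/14 = 174/7 minutes.

174/7 minutes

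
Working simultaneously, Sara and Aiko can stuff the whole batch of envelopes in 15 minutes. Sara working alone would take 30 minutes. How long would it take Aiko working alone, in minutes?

30 minutes

Combined rate is 1/15 per minute.
Known contribution: 1/30 per minute.
So Aiko's rate is 1/15 − 1/30 = 1/30, meaning 30 minutes alone.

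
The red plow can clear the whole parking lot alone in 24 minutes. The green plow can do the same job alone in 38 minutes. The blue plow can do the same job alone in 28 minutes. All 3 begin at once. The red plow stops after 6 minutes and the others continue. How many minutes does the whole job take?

In the first 6 minutes the combined rate is 331/3192, so 331/532 of the job is done, leaving 201/532.
After the red plow leaves the rate is 33/532 per minute; the remaining 201/532 takes 67/11 minutes.
Total = 6 + 67/11 = 133/11 minutes.

133/11 minutes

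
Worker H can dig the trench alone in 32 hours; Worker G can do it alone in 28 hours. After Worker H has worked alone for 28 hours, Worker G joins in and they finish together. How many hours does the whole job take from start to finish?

In 28 hours Worker H does 28/32 = 7/8 of the job, leaving 1/8.
Worker H and Worker G together work at 15/224 per hour, so finishing takes 1/8 ÷ 15/224 = 28/15 hours.
Total time = 28 + 28/15 = 448/15 hours.

448/15 hours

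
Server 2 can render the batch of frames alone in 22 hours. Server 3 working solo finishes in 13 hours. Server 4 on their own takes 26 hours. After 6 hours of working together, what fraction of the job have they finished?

138/143

Combined rate: 1/22 + 1/13 + 1/26 = (13 + 22 + 11)/286 = 46/286 = 23/143 per hour.
In 6 hours they complete 6·23/143 = 138/143 of the job.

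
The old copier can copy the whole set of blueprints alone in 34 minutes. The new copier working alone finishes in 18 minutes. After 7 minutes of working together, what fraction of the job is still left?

62/153

Combined rate: 1/34 + 1/18 = (9 + 17)/306 = 26/306 = 13/153 per minute.
In 7 minutes they complete 7·13/153 = 91/153 of the job.
So 62/153 remains.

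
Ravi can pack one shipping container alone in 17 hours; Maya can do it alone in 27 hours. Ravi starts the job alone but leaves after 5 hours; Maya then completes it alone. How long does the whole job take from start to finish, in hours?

409/17 hours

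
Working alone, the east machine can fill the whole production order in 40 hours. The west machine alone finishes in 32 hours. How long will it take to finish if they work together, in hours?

160/9 hours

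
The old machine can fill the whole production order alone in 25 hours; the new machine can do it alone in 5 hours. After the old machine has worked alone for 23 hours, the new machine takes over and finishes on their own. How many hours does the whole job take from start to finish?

117/5 hours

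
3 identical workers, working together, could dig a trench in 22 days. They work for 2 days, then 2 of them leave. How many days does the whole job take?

One worker does 1/66 of the job per day.
After 2 days with 3 workers, 1/11 is done (10/11 left).
With 1 worker the rate is 1/66, so the rest takes 10/11 ÷ 1/66 = 60 days.
Total = 2 + 60 = 62 days.

62 days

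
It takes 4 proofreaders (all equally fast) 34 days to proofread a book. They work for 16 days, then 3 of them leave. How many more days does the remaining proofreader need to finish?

72 days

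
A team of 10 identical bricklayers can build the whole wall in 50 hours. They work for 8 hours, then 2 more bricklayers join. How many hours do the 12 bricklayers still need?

35 hours

One bricklayer does 1/500 of the job per hour.
After 8 hours with 10 bricklayers, 4/25 is done (21/25 left).
With 12 bricklayers the rate is 12/500 = 3/125, so the rest takes 21/25 ÷ 3/125 = 35 hours.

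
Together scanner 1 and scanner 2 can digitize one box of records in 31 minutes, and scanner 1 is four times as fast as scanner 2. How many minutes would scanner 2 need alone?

155 minutes

Let scanner 2's rate be r; then scanner 1's rate is 4r, so together (4 + 1)r = 5r = 1/31.
Thus r = 1/155 per minute.
Scanner 2 alone: 155 minutes; scanner 1 alone: 155/4 minutes.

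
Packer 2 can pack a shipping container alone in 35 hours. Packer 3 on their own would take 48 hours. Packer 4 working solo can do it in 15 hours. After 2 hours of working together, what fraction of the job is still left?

Combined rate: 1/35 + 1/48 + 1/15 = (48 + 35 + 112)/1680 = 195/1680 = 13/112 per hour.
In 2 hours they complete 2·13/112 = 13/56 of the job.
So 43/56 remains.

43/56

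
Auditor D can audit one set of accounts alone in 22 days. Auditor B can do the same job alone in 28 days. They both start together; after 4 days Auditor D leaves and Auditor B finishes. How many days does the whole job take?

252/11 days

In the first 4 days the combined rate is 25/308, so 25/77 of the job is done, leaving 52/77.
After Auditor D leaves the rate is 1/28 per day; the remaining 52/77 takes 208/11 days.
Total = 4 + 208/11 = 252/11 days.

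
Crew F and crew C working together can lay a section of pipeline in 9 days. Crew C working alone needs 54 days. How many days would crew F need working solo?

Combined rate is 1/9 per day.
Known contribution: 1/54 per day.
So crew F's rate is 1/9 − 1/54 = 5/54, meaning 54/5 days alone.

54/5 days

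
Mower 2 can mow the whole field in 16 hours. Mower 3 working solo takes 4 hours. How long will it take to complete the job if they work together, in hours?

Combined rate: 1/16 + 1/4 = (1 + 4)/16 = 5/16 per hour.
Time = 1 ÷ (5/16) = 16/5 hours.

16/5 hours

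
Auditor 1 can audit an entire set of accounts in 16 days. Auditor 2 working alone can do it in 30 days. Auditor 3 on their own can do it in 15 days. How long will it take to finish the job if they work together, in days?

80/13 days

Combined rate: 1/16 + 1/30 + 1/15 = (15 + 8 + 16)/240 = 39/240 = 13/80 per day.
Time = 1 ÷ (13/80) = 80/13 days.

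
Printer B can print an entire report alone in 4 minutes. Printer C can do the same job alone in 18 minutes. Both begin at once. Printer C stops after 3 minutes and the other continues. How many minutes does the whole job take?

10/3 minutes

In the first 3 minutes the combined rate is 11/36, so 11/12 of the job is done, leaving 1/12.
After printer C leaves the rate is 1/4 per minute; the remaining 1/12 takes 1/3 minutes.
Total = 3 + 1/3 = 10/3 minutes.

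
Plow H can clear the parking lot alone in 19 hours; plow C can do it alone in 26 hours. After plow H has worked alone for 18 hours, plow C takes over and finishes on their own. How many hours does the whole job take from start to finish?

In 18 hours plow H does 18/19 of the job, leaving 1/19.
Plow C works at 1/26 per hour, so finishing takes 1/19 ÷ 1/26 = 26/19 hours.
Total time = 18 + 26/19 = 368/19 hours.

368/19 hours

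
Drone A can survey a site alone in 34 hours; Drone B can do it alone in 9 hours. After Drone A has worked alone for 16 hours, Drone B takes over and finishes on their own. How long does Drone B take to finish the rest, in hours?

In 16 hours Drone A does 16/34 = 8/17 of the job, leaving 9/17.
Drone B works at 1/9 per hour, so finishing takes 9/17 ÷ 1/9 = 81/17 hours.

81/17 hours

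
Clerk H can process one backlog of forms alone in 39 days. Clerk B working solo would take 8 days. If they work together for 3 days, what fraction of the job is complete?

47/104

Combined rate: 1/39 + 1/8 = (8 + 39)/312 = 47/312 per day.
In 3 days they complete 3·47/312 = 47/104 of the job.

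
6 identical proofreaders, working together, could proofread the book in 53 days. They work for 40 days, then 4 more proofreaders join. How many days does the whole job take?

239/5 days

One proofreader does 1/318 of the job per day.
After 40 days with 6 proofreaders, 40/53 is done (13/53 left).
With 10 proofreaders the rate is 10/318 = 5/159, so the rest takes 13/53 ÷ 5/159 = 39/5 days.
Total = 40 + 39/5 = 239/5 days.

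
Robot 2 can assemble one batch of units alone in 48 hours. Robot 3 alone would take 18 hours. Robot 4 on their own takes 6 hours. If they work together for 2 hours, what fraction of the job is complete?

Combined rate: 1/48 + 1/18 + 1/6 = (3 + 8 + 24)/144 = 35/144 per hour.
In 2 hours they complete 2·35/144 = 35/72 of the job.

35/72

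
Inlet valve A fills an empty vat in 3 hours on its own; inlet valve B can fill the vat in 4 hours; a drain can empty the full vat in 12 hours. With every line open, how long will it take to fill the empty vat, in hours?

Net rate = 1/3 + 1/4 − 1/12 = (4 + 3 − 1)/12 = 6/12 = 1/2 per hour.
Filling time = 1 ÷ (1/2) = 2 hours.

2 hours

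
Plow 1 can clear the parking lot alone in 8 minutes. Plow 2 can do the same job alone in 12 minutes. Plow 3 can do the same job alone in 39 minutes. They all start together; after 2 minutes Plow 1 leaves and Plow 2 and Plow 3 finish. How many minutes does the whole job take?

117/17 minutes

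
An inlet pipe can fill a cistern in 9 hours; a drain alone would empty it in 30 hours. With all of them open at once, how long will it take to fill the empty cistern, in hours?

90/7 hours

Net rate = 1/9 − 1/30 = (10 − 3)/90 = 7/90 per hour.
Filling time = 1 ÷ (7/90) = 90/7 hours.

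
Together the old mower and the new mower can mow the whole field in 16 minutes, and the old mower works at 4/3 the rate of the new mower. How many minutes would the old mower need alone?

28 minutes

Let the new mower's rate be r; then the old mower's rate is (4/3)r, so together (4/3 + 1)r = (7/3)r = 1/16.
Thus r = 3/112 per minute.
The new mower alone: 112/3 minutes; the old mower alone: 28 minutes.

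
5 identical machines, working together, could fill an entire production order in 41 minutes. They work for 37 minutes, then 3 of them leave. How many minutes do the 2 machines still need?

One machine does 1/205 of the job per minute.
After 37 minutes with 5 machines, 37/41 is done (4/41 left).
With 2 machines the rate is 2/205, so the rest takes 4/41 ÷ 2/205 = 10 minutes.

10 minutes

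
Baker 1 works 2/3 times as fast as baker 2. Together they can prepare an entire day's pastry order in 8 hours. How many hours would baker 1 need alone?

20 hours

Let baker 2's rate be r; then baker 1's rate is (2/3)r, so together (2/3 + 1)r = (5/3)r = 1/8.
Thus r = 3/40 per hour.
Baker 2 alone: 40/3 hours; baker 1 alone: 20 hours.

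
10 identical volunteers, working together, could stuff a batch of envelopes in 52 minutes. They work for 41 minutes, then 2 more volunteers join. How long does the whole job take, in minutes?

301/6 minutes

One volunteer does 1/520 of the job per minute.
After 41 minutes with 10 volunteers, 41/52 is done (11/52 left).
With 12 volunteers the rate is 12/520 = 3/130, so the rest takes 11/52 ÷ 3/130 = 55/6 minutes.
Total = 41 + 55/6 = 301/6 minutes.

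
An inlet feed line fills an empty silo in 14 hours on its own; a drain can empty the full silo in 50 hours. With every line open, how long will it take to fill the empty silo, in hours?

Net rate = 1/14 − 1/50 = (25 − 7)/350 = 18/350 = 9/175 per hour.
Filling time = 1 ÷ (9/175) = 175/9 hours.

175/9 hours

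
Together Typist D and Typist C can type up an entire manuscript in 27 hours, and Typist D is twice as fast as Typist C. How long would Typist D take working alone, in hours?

81/2 hours

Let Typist C's rate be r; then Typist D's rate is 2r, so together (2 + 1)r = 3r = 1/27.
Thus r = 1/81 per hour.
Typist C alone: 81 hours; Typist D alone: 81/2 hours.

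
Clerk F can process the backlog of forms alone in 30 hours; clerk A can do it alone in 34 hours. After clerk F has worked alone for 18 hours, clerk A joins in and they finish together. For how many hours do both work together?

In 18 hours clerk F does 18/30 = 3/5 of the job, leaving 2/5.
Clerk F and clerk A together work at 16/255 per hour, so finishing takes 2/5 ÷ 16/255 = 51/8 hours.

51/8 hours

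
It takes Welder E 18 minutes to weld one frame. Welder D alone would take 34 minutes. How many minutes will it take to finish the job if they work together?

153/13 minutes

With two workers the combined time is the product over the sum: 18·34/(18+34) = 612/52 = 153/13 minutes.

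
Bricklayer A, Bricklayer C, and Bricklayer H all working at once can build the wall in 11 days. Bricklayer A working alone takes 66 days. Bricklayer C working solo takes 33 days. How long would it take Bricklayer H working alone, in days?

22 days

Combined rate is 1/11 per day.
Known contribution: 1/66 + 1/33 = (1 + 2)/66 = 3/66 = 1/22 per day.
So Bricklayer H's rate is 1/11 − 1/22 = 1/22, meaning 22 days alone.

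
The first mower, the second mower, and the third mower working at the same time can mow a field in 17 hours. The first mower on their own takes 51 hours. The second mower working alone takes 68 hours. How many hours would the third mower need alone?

Combined rate is 1/17 per hour.
Known contribution: 1/51 + 1/68 = (4 + 3)/204 = 7/204 per hour.
So the third mower's rate is 1/17 − 7/204 = 5/204, meaning 204/5 hours alone.

204/5 hours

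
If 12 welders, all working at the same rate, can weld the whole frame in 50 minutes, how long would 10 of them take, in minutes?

60 minutes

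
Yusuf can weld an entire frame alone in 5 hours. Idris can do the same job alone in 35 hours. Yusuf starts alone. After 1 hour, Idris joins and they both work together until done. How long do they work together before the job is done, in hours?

7/2 hours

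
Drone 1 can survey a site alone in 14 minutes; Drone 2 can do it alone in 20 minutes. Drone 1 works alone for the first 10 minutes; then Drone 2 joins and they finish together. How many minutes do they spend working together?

40/17 minutes

In 10 minutes Drone 1 does 10/14 = 5/7 of the job, leaving 2/7.
Drone 1 and Drone 2 together work at 17/140 per minute, so finishing takes 2/7 ÷ 17/140 = 40/17 minutes.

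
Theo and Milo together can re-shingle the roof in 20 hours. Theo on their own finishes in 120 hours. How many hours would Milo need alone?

Combined rate is 1/20 per hour.
Known contribution: 1/120 per hour.
So Milo's rate is 1/20 − 1/120 = 1/24, meaning 24 hours alone.

24 hours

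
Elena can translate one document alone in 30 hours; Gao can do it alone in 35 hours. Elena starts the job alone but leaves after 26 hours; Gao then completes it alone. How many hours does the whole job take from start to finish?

In 26 hours Elena does 26/30 = 13/15 of the job, leaving 2/15.
Gao works at 1/35 per hour, so finishing takes 2/15 ÷ 1/35 = 14/3 hours.
Total time = 26 + 14/3 = 92/3 hours.

92/3 hours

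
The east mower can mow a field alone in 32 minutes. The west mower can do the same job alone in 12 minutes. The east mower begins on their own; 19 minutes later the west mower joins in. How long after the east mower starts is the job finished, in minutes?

248/11 minutes

In the first 19 minutes the east mower alone does 19/32 of the job, leaving 13/32.
Once everyone is working, combined rate: 1/32 + 1/12 = (3 + 8)/96 = 11/96 per minute.
Remaining 13/32 at 11/96 per minute takes 39/11 minutes.
Total from the start = 19 + 39/11 = 248/11 minutes.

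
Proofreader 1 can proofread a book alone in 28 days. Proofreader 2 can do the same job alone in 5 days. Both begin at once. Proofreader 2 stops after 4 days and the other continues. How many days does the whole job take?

28/5 days

In the first 4 days the combined rate is 33/140, so 33/35 of the job is done, leaving 2/35.
After proofreader 2 leaves the rate is 1/28 per day; the remaining 2/35 takes 8/5 days.
Total = 4 + 8/5 = 28/5 days.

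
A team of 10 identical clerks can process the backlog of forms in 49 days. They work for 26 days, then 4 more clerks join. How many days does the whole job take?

297/7 days

One clerk does 1/490 of the job per day.
After 26 days with 10 clerks, 26/49 is done (23/49 left).
With 14 clerks the rate is 14/490 = 1/35, so the rest takes 23/49 ÷ 1/35 = 115/7 days.
Total = 26 + 115/7 = 297/7 days.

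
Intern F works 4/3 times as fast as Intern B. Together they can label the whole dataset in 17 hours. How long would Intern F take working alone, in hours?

Let Intern B's rate be r; then Intern F's rate is (4/3)r, so together (4/3 + 1)r = (7/3)r = 1/17.
Thus r = 3/119 per hour.
Intern B alone: 119/3 hours; Intern F alone: 119/4 hours.

119/4 hours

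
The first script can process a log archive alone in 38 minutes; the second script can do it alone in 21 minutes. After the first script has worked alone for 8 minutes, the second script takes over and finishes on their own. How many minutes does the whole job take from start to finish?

In 8 minutes the first script does 8/38 = 4/19 of the job, leaving 15/19.
The second script works at 1/21 per minute, so finishing takes 15/19 ÷ 1/21 = 315/19 minutes.
Total time = 8 + 315/19 = 467/19 minutes.

467/19 minutes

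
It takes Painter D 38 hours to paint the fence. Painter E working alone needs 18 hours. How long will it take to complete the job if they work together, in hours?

Combined rate: 1/38 + 1/18 = (9 + 19)/342 = 28/342 = 14/171 per hour.
Time = 1 ÷ (14/171) = 171/14 hours.

171/14 hours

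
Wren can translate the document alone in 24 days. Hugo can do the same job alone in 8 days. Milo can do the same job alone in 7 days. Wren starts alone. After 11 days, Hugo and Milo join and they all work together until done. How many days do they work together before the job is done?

7/4 days

In the first 11 days Wren alone does 11/24 of the job, leaving 13/24.
Once everyone is working, combined rate: 1/24 + 1/8 + 1/7 = (7 + 21 + 24)/168 = 52/168 = 13/42 per day.
Remaining 13/24 at 13/42 per day takes 7/4 days.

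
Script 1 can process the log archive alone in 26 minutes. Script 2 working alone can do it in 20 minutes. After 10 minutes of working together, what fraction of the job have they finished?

Combined rate: 1/26 + 1/20 = (10 + 13)/260 = 23/260 per minute.
In 10 minutes they complete 10·23/260 = 23/26 of the job.

23/26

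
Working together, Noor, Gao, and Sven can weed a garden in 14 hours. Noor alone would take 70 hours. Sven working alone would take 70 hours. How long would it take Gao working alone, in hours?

Combined rate is 1/14 per hour.
Known contribution: 1/70 + 1/70 = (1 + 1)/70 = 2/70 = 1/35 per hour.
So Gao's rate is 1/14 − 1/35 = 3/70, meaning 70/3 hours alone.

70/3 hours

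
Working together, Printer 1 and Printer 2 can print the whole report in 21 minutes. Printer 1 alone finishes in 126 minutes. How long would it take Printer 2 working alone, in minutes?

126/5 minutes

Combined rate is 1/21 per minute.
Known contribution: 1/126 per minute.
So Printer 2's rate is 1/21 − 1/126 = 5/126, meaning 126/5 minutes alone.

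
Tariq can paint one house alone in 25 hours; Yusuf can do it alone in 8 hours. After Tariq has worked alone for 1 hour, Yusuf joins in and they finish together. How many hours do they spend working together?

64/11 hours

In 1 hour Tariq does 1/25 of the job, leaving 24/25.
Tariq and Yusuf together work at 33/200 per hour, so finishing takes 24/25 ÷ 33/200 = 64/11 hours.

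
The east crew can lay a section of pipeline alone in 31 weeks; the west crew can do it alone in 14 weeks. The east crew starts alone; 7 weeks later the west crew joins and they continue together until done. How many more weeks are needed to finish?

In 7 weeks the east crew does 7/31 of the job, leaving 24/31.
The east crew and the west crew together work at 45/434 per week, so finishing takes 24/31 ÷ 45/434 = 112/15 weeks.

112/15 weeks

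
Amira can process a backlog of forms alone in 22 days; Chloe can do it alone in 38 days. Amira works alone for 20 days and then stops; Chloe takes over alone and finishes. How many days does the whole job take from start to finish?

258/11 days

In 20 days Amira does 20/22 = 10/11 of the job, leaving 1/11.
Chloe works at 1/38 per day, so finishing takes 1/11 ÷ 1/38 = 38/11 days.
Total time = 20 + 38/11 = 258/11 days.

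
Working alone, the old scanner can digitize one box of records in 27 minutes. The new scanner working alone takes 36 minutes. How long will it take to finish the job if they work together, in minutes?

Combined rate: 1/27 + 1/36 = (4 + 3)/108 = 7/108 per minute.
Time = 1 ÷ (7/108) = 108/7 minutes.

108/7 minutes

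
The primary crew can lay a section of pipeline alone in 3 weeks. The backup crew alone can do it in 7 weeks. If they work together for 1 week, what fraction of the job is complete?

Combined rate: 1/3 + 1/7 = (7 + 3)/21 = 10/21 per week.
In 1 week they complete 1·10/21 = 10/21 of the job.

10/21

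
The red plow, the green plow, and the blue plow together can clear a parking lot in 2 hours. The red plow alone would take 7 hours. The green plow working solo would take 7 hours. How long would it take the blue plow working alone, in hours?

Combined rate is 1/2 per hour.
Known contribution: 1/7 + 1/7 = (1 + 1)/7 = 2/7 per hour.
So the blue plow's rate is 1/2 − 2/7 = 3/14, meaning 14/3 hours alone.

14/3 hours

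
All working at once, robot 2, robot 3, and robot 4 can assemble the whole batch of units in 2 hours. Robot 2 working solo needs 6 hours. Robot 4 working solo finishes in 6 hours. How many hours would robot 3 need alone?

6 hours

Combined rate is 1/2 per hour.
Known contribution: 1/6 + 1/6 = (1 + 1)/6 = 2/6 = 1/3 per hour.
So robot 3's rate is 1/2 − 1/3 = 1/6, meaning 6 hours alone.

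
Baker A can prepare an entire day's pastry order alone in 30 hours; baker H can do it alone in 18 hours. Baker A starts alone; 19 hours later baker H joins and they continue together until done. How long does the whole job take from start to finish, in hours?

185/8 hours

In 19 hours baker A does 19/30 of the job, leaving 11/30.
Baker A and baker H together work at 4/45 per hour, so finishing takes 11/30 ÷ 4/45 = 33/8 hours.
Total time = 19 + 33/8 = 185/8 hours.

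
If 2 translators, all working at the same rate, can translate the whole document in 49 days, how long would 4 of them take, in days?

49/2 days

Total work is 2·49 = 98 translator-days.
With 4 translators: 98/4 = 49/2 days.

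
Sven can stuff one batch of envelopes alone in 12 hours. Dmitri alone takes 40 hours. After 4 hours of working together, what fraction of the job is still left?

17/30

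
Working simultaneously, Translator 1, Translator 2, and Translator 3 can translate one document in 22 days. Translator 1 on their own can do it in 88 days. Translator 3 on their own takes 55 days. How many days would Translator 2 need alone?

440/7 days

Combined rate is 1/22 per day.
Known contribution: 1/88 + 1/55 = (5 + 8)/440 = 13/440 per day.
So Translator 2's rate is 1/22 − 13/440 = 7/440, meaning 440/7 days alone.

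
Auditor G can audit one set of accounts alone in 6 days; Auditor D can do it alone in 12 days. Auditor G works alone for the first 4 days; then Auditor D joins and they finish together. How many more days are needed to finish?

4/3 days

In 4 days Auditor G does 4/6 = 2/3 of the job, leaving 1/3.
Auditor G and Auditor D together work at 1/4 per day, so finishing takes 1/3 ÷ 1/4 = 4/3 days.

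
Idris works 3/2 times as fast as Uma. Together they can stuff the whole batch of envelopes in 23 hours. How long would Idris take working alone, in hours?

Let Uma's rate be r; then Idris's rate is (3/2)r, so together (3/2 + 1)r = (5/2)r = 1/23.
Thus r = 2/115 per hour.
Uma alone: 115/2 hours; Idris alone: 115/3 hours.

115/3 hours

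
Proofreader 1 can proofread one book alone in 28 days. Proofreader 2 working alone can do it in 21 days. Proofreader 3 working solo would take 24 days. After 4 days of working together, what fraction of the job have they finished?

Combined rate: 1/28 + 1/21 + 1/24 = (6 + 8 + 7)/168 = 21/168 = 1/8 per day.
In 4 days they complete 4·1/8 = 1/2 of the job.

1/2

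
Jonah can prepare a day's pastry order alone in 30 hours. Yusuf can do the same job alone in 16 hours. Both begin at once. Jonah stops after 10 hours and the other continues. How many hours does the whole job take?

In the first 10 hours the combined rate is 23/240, so 23/24 of the job is done, leaving 1/24.
After Jonah leaves the rate is 1/16 per hour; the remaining 1/24 takes 2/3 hours.
Total = 10 + 2/3 = 32/3 hours.

32/3 hours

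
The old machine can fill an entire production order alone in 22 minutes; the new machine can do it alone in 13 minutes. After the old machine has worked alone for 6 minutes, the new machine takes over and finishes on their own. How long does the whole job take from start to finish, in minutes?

170/11 minutes

In 6 minutes the old machine does 6/22 = 3/11 of the job, leaving 8/11.
The new machine works at 1/13 per minute, so finishing takes 8/11 ÷ 1/13 = 104/11 minutes.
Total time = 6 + 104/11 = 170/11 minutes.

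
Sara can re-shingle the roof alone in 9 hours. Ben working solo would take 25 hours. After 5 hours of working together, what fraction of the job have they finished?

Combined rate: 1/9 + 1/25 = (25 + 9)/225 = 34/225 per hour.
In 5 hours they complete 5·34/225 = 34/45 of the job.

34/45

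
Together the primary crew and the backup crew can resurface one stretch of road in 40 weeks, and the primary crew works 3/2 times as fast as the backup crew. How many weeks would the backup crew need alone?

100 weeks

Let the backup crew's rate be r; then the primary crew's rate is (3/2)r, so together (3/2 + 1)r = (5/2)r = 1/40.
Thus r = 1/100 per week.
The backup crew alone: 100 weeks; the primary crew alone: 200/3 weeks.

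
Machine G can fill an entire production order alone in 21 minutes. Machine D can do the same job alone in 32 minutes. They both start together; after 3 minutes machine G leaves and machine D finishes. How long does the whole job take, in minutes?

In the first 3 minutes the combined rate is 53/672, so 53/224 of the job is done, leaving 171/224.
After machine G leaves the rate is 1/32 per minute; the remaining 171/224 takes 171/7 minutes.
Total = 3 + 171/7 = 192/7 minutes.

192/7 minutes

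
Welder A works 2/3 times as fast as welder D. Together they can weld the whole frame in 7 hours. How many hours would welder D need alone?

Let welder D's rate be r; then welder A's rate is (2/3)r, so together (2/3 + 1)r = (5/3)r = 1/7.
Thus r = 3/35 per hour.
Welder D alone: 35/3 hours; welder A alone: 35/2 hours.

35/3 hours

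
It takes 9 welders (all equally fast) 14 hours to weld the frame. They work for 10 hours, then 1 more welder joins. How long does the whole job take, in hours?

One welder does 1/126 of the job per hour.
After 10 hours with 9 welders, 5/7 is done (2/7 left).
With 10 welders the rate is 10/126 = 5/63, so the rest takes 2/7 ÷ 5/63 = 18/5 hours.
Total = 10 + 18/5 = 68/5 hours.

68/5 hours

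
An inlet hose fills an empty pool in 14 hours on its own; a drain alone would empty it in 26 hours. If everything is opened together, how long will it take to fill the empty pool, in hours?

91/3 hours

Net rate = 1/14 − 1/26 = (13 − 7)/182 = 6/182 = 3/91 per hour.
Filling time = 1 ÷ (3/91) = 91/3 hours.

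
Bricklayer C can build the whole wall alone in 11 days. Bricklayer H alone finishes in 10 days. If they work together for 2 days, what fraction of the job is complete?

21/55

Combined rate: 1/11 + 1/10 = (10 + 11)/110 = 21/110 per day.
In 2 days they complete 2·21/110 = 21/55 of the job.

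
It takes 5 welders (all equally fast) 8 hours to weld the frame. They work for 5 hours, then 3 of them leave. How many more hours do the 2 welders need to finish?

15/2 hours

One welder does 1/40 of the job per hour.
After 5 hours with 5 welders, 5/8 is done (3/8 left).
With 2 welders the rate is 2/40 = 1/20, so the rest takes 3/8 ÷ 1/20 = 15/2 hours.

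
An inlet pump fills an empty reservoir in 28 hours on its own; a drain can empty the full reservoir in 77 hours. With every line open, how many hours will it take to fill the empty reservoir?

44 hours

Net rate = 1/28 − 1/77 = (11 − 4)/308 = 7/308 = 1/44 per hour.
Filling time = 1 ÷ (1/44) = 44 hours.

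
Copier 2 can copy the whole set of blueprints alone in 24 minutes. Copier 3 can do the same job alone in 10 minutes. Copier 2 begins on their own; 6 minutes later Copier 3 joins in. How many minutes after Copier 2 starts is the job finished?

192/17 minutes

In the first 6 minutes Copier 2 alone does 6/24 = 1/4 of the job, leaving 3/4.
Once everyone is working, combined rate: 1/24 + 1/10 = (5 + 12)/120 = 17/120 per minute.
Remaining 3/4 at 17/120 per minute takes 90/17 minutes.
Total from the start = 6 + 90/17 = 192/17 minutes.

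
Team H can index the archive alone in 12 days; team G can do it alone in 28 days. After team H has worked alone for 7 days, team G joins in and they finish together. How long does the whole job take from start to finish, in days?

In 7 days team H does 7/12 of the job, leaving 5/12.
Team H and team G together work at 5/42 per day, so finishing takes 5/12 ÷ 5/42 = 7/2 days.
Total time = 7 + 7/2 = 21/2 days.

21/2 days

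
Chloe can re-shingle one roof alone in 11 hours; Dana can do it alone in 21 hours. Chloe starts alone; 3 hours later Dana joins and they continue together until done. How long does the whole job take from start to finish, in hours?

33/4 hours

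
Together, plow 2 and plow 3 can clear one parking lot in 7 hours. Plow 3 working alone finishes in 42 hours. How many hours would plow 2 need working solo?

42/5 hours

Combined rate is 1/7 per hour.
Known contribution: 1/42 per hour.
So plow 2's rate is 1/7 − 1/42 = 5/42, meaning 42/5 hours alone.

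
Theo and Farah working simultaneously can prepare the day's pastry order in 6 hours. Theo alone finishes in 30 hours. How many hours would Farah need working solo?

Combined rate is 1/6 per hour.
Known contribution: 1/30 per hour.
So Farah's rate is 1/6 − 1/30 = 2/15, meaning 15/2 hours alone.

15/2 hours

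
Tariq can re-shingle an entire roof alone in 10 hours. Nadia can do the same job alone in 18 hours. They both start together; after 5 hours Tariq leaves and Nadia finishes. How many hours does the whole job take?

In the first 5 hours the combined rate is 7/45, so 7/9 of the job is done, leaving 2/9.
After Tariq leaves the rate is 1/18 per hour; the remaining 2/9 takes 4 hours.
Total = 5 + 4 = 9 hours.

9 hours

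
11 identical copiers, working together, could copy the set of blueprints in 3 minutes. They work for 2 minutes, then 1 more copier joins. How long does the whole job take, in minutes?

35/12 minutes

One copier does 1/33 of the job per minute.
After 2 minutes with 11 copiers, 2/3 is done (1/3 left).
With 12 copiers the rate is 12/33 = 4/11, so the rest takes 1/3 ÷ 4/11 = 11/12 minutes.
Total = 2 + 11/12 = 35/12 minutes.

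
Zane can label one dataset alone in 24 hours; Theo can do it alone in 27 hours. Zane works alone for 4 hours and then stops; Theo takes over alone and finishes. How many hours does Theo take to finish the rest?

In 4 hours Zane does 4/24 = 1/6 of the job, leaving 5/6.
Theo works at 1/27 per hour, so finishing takes 5/6 ÷ 1/27 = 45/2 hours.

45/2 hours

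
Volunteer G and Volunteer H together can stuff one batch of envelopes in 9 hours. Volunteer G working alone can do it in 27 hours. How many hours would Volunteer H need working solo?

27/2 hours

Combined rate is 1/9 per hour.
Known contribution: 1/27 per hour.
So Volunteer H's rate is 1/9 − 1/27 = 2/27, meaning 27/2 hours alone.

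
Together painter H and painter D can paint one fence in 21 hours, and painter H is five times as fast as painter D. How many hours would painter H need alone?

126/5 hours

Let painter D's rate be r; then painter H's rate is 5r, so together (5 + 1)r = 6r = 1/21.
Thus r = 1/126 per hour.
Painter D alone: 126 hours; painter H alone: 126/5 hours.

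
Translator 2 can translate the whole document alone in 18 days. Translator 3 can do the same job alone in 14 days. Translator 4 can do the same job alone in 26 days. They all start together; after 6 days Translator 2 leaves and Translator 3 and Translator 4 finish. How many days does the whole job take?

In the first 6 days the combined rate is 271/1638, so 271/273 of the job is done, leaving 2/273.
After Translator 2 leaves the rate is 10/91 per day; the remaining 2/273 takes 1/15 days.
Total = 6 + 1/15 = 91/15 days.

91/15 days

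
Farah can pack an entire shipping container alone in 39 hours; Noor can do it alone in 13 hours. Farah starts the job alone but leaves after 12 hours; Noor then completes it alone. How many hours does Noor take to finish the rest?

9 hours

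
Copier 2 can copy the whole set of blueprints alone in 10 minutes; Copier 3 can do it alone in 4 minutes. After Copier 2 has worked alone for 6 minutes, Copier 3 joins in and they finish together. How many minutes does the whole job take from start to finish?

50/7 minutes

In 6 minutes Copier 2 does 6/10 = 3/5 of the job, leaving 2/5.
Copier 2 and Copier 3 together work at 7/20 per minute, so finishing takes 2/5 ÷ 7/20 = 8/7 minutes.
Total time = 6 + 8/7 = 50/7 minutes.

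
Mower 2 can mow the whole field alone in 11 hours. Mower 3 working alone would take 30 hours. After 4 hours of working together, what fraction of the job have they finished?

82/165

Combined rate: 1/11 + 1/30 = (30 + 11)/330 = 41/330 per hour.
In 4 hours they complete 4·41/330 = 82/165 of the job.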